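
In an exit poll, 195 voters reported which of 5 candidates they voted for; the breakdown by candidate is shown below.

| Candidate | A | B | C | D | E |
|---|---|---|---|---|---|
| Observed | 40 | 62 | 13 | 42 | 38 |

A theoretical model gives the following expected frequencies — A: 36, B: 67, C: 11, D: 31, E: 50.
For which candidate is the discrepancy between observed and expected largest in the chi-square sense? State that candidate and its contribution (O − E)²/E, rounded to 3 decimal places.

A: (40 − 36)²/36 = 16/36 = 0.4444
B: (62 − 67)²/67 = 25/67 = 0.3731
C: (13 − 11)²/11 = 4/11 = 0.3636
D: (42 − 31)²/31 = 121/31 = 3.9032
E: (38 − 50)²/50 = 144/50 = 2.8800
The largest term is for D: 3.903.

D, 3.903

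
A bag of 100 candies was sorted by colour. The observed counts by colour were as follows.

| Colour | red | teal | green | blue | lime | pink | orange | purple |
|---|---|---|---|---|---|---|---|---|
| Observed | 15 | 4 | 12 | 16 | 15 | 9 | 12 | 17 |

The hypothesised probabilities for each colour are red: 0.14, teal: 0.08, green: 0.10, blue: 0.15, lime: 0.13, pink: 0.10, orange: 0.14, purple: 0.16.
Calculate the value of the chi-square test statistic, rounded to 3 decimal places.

3.294

Expected counts E_i = n·p_i: 100×0.14 = 14, 100×0.08 = 8, 100×0.10 = 10, 100×0.15 = 15, 100×0.13 = 13, 100×0.10 = 10, 100×0.14 = 14, 100×0.16 = 16.
red: (15 − 14)²/14 = 1/14 = 0.0714
teal: (4 − 8)²/8 = 16/8 = 2.0000
green: (12 − 10)²/10 = 4/10 = 0.4000
blue: (16 − 15)²/15 = 1/15 = 0.0667
lime: (15 − 13)²/13 = 4/13 = 0.3077
pink: (9 − 10)²/10 = 1/10 = 0.1000
orange: (12 − 14)²/14 = 4/14 = 0.2857
purple: (17 − 16)²/16 = 1/16 = 0.0625
Sum = 3.294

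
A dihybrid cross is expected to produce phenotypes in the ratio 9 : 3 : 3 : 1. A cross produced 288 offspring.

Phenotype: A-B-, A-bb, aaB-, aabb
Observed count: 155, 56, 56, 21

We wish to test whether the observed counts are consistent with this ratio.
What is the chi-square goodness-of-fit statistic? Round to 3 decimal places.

0.951

Ratio total = 16. Expected counts: 288×9/16 = 162, 288×3/16 = 54, 288×3/16 = 54, 288×1/16 = 18.
χ² = (155−162)²/162 + (56−54)²/54 + (56−54)²/54 + (21−18)²/18
   = 0.3025 + 0.0741 + 0.0741 + 0.5000
Sum = 0.951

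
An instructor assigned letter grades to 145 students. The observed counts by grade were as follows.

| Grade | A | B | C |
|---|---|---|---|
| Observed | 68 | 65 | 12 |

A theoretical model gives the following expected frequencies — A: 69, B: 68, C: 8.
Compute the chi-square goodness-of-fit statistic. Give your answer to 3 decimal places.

2.147

cat         O        E   (O−E)²/E
A          68       69     0.0145
B          65       68     0.1324
C          12        8     2.0000
Sum = 2.147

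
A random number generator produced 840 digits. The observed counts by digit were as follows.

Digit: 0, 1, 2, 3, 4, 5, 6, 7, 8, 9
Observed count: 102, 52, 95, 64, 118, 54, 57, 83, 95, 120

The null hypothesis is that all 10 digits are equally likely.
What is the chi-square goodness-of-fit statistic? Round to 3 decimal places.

Expected count for each of the 10 categories: 840/10 = 84.
χ² = (102−84)²/84 + (52−84)²/84 + (95−84)²/84 + (64−84)²/84 + (118−84)²/84 + (54−84)²/84 + (57−84)²/84 + (83−84)²/84 + (95−84)²/84 + (120−84)²/84
   = 3.8571 + 12.1905 + 1.4405 + 4.7619 + 13.7619 + 10.7143 + 8.6786 + 0.0119 + 1.4405 + 15.4286
Sum = 72.286

72.286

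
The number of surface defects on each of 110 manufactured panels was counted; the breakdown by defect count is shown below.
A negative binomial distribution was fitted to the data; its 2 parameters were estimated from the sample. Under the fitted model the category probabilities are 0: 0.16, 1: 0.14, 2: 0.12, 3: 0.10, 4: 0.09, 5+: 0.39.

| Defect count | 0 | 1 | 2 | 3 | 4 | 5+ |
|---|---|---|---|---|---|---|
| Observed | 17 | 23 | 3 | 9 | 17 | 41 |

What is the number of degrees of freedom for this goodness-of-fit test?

3

There are k = 6 categories and 2 parameters estimated from the data, so df = 6 − 1 − 2 = 3.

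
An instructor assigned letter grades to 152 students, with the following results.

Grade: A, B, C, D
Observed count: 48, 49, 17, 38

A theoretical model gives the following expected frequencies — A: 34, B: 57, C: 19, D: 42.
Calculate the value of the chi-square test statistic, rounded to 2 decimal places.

χ² = (48−34)²/34 + (49−57)²/57 + (17−19)²/19 + (38−42)²/42
   = 5.765 + 1.123 + 0.211 + 0.381
Sum = 7.48

7.48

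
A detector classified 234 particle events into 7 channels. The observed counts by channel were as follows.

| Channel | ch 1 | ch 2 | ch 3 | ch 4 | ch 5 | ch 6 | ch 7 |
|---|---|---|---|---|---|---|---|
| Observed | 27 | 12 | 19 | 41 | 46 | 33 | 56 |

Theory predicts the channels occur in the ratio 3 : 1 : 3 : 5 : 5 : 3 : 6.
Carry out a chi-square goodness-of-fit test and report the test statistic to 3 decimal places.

Ratio total = 26. Expected counts: 234×3/26 = 27, 234×1/26 = 9, 234×3/26 = 27, 234×5/26 = 45, 234×5/26 = 45, 234×3/26 = 27, 234×6/26 = 54.
ch 1: (27 − 27)²/27 = 0/27 = 0.0000
ch 2: (12 − 9)²/9 = 9/9 = 1.0000
ch 3: (19 − 27)²/27 = 64/27 = 2.3704
ch 4: (41 − 45)²/45 = 16/45 = 0.3556
ch 5: (46 − 45)²/45 = 1/45 = 0.0222
ch 6: (33 − 27)²/27 = 36/27 = 1.3333
ch 7: (56 − 54)²/54 = 4/54 = 0.0741
Sum = 5.156

5.156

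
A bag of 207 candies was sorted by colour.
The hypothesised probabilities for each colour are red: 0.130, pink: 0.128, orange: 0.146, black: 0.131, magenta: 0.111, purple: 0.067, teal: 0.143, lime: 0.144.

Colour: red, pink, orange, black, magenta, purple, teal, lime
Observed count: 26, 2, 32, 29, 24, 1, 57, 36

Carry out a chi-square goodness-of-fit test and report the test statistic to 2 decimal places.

61.55

Expected counts E_i = n·p_i: 207×0.130 = 26.91, 207×0.128 = 26.496, 207×0.146 = 30.222, 207×0.131 = 27.117, 207×0.111 = 22.977, 207×0.067 = 13.869, 207×0.143 = 29.601, 207×0.144 = 29.808.
red: (26 − 26.91)²/26.91 = 0.8281/26.91 = 0.031
pink: (2 − 26.496)²/26.496 = 600.054016/26.496 = 22.647
orange: (32 − 30.222)²/30.222 = 3.161284/30.222 = 0.105
black: (29 − 27.117)²/27.117 = 3.545689/27.117 = 0.131
magenta: (24 − 22.977)²/22.977 = 1.046529/22.977 = 0.046
purple: (1 − 13.869)²/13.869 = 165.611161/13.869 = 11.941
teal: (57 − 29.601)²/29.601 = 750.705201/29.601 = 25.361
lime: (36 − 29.808)²/29.808 = 38.340864/29.808 = 1.286
Sum = 61.55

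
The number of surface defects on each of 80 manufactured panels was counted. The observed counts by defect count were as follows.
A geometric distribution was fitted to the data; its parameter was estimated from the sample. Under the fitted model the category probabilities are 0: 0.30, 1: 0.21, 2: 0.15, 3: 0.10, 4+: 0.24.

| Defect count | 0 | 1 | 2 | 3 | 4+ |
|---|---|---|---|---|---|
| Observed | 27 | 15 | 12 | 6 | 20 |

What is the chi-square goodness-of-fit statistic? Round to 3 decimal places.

Expected counts E_i = n·p_i: 80×0.30 = 24, 80×0.21 = 16.8, 80×0.15 = 12, 80×0.10 = 8, 80×0.24 = 19.2.
0: (27 − 24)²/24 = 9/24 = 0.3750
1: (15 − 16.8)²/16.8 = 3.24/16.8 = 0.1929
2: (12 − 12)²/12 = 0/12 = 0.0000
3: (6 − 8)²/8 = 4/8 = 0.5000
4+: (20 − 19.2)²/19.2 = 0.64/19.2 = 0.0333
Sum = 1.101

1.101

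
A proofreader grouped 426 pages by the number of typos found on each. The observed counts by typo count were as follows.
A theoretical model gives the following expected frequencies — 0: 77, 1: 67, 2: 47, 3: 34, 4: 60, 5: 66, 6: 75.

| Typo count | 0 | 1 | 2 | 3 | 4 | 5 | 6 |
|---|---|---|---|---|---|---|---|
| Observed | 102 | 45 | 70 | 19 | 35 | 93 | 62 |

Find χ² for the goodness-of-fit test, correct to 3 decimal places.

56.929

0: (102 − 77)²/77 = 625/77 = 8.1169
1: (45 − 67)²/67 = 484/67 = 7.2239
2: (70 − 47)²/47 = 529/47 = 11.2553
3: (19 − 34)²/34 = 225/34 = 6.6176
4: (35 − 60)²/60 = 625/60 = 10.4167
5: (93 − 66)²/66 = 729/66 = 11.0455
6: (62 − 75)²/75 = 169/75 = 2.2533
Sum = 56.929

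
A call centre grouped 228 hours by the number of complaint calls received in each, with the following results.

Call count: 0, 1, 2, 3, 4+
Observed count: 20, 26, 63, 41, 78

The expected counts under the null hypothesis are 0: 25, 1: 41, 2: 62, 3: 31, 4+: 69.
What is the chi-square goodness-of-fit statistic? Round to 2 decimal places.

χ² = (20−25)²/25 + (26−41)²/41 + (63−62)²/62 + (41−31)²/31 + (78−69)²/69
   = 1.000 + 5.488 + 0.016 + 3.226 + 1.174
Sum = 10.90

10.90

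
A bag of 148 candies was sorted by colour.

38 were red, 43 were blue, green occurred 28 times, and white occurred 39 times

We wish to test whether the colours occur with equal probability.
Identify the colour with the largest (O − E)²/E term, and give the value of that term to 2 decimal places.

green, 2.19

Under H₀ each category has probability 1/4, so each expected count is 148/4 = 37.
red: (38 − 37)²/37 = 1/37 = 0.027
blue: (43 − 37)²/37 = 36/37 = 0.973
green: (28 − 37)²/37 = 81/37 = 2.189
white: (39 − 37)²/37 = 4/37 = 0.108
The largest term is for green: 2.19.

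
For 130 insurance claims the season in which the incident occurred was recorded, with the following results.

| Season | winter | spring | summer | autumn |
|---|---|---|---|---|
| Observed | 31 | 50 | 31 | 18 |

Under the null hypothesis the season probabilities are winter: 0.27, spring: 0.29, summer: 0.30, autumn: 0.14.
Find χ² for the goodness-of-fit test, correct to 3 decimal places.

Expected counts E_i = n·p_i: 130×0.27 = 35.1, 130×0.29 = 37.7, 130×0.30 = 39, 130×0.14 = 18.2.
winter: (31 − 35.1)²/35.1 = 16.81/35.1 = 0.4789
spring: (50 − 37.7)²/37.7 = 151.29/37.7 = 4.0130
summer: (31 − 39)²/39 = 64/39 = 1.6410
autumn: (18 − 18.2)²/18.2 = 0.04/18.2 = 0.0022
Sum = 6.135

6.135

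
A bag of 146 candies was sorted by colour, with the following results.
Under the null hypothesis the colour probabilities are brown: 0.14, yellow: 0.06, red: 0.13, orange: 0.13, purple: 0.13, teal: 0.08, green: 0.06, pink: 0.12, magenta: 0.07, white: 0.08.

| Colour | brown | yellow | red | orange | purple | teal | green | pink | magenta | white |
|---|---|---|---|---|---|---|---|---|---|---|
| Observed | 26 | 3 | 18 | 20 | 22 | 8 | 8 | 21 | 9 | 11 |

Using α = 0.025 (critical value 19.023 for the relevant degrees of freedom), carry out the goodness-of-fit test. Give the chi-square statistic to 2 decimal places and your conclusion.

Expected counts E_i = n·p_i: 146×0.14 = 20.44, 146×0.06 = 8.76, 146×0.13 = 18.98, 146×0.13 = 18.98, 146×0.13 = 18.98, 146×0.08 = 11.68, 146×0.06 = 8.76, 146×0.12 = 17.52, 146×0.07 = 10.22, 146×0.08 = 11.68.
χ² = (26−20.44)²/20.44 + (3−8.76)²/8.76 + (18−18.98)²/18.98 + (20−18.98)²/18.98 + (22−18.98)²/18.98 + (8−11.68)²/11.68 + (8−8.76)²/8.76 + (21−17.52)²/17.52 + (9−10.22)²/10.22 + (11−11.68)²/11.68
   = 1.512 + 3.787 + 0.051 + 0.055 + 0.481 + 1.159 + 0.066 + 0.691 + 0.146 + 0.040
Sum = 7.99
df = 9. Since 7.99 < 19.023, we do not reject H₀.

7.99; do not reject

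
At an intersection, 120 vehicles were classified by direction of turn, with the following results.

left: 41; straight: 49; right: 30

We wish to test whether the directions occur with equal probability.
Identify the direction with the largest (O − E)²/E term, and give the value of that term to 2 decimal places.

right, 2.50

Expected count for each of the 3 categories: 120/3 = 40.
left: (41 − 40)²/40 = 1/40 = 0.025
straight: (49 − 40)²/40 = 81/40 = 2.025
right: (30 − 40)²/40 = 100/40 = 2.500
The largest term is for right: 2.50.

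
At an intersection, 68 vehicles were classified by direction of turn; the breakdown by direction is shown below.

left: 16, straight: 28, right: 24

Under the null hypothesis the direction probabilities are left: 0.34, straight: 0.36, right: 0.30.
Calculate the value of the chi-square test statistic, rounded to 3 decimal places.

Expected counts E_i = n·p_i: 68×0.34 = 23.12, 68×0.36 = 24.48, 68×0.30 = 20.4.
χ² = (16−23.12)²/23.12 + (28−24.48)²/24.48 + (24−20.4)²/20.4
   = 2.1927 + 0.5061 + 0.6353
Sum = 3.334

3.334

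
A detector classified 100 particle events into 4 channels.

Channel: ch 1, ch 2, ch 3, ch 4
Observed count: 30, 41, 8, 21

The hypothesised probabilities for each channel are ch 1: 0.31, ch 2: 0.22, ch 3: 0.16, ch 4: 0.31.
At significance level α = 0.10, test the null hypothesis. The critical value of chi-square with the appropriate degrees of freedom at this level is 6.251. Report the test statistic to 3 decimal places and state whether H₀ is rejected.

Expected counts E_i = n·p_i: 100×0.31 = 31, 100×0.22 = 22, 100×0.16 = 16, 100×0.31 = 31.
ch 1: (30 − 31)²/31 = 1/31 = 0.0323
ch 2: (41 − 22)²/22 = 361/22 = 16.4091
ch 3: (8 − 16)²/16 = 64/16 = 4.0000
ch 4: (21 − 31)²/31 = 100/31 = 3.2258
Sum = 23.667
df = 3. Since 23.667 > 6.251, we reject H₀.

23.667; reject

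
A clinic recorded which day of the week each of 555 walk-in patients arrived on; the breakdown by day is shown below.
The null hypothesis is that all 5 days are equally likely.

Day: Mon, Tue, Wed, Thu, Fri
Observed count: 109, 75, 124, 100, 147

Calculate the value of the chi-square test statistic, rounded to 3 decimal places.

26.000

Expected count for each of the 5 categories: 555/5 = 111.
χ² = (109−111)²/111 + (75−111)²/111 + (124−111)²/111 + (100−111)²/111 + (147−111)²/111
   = 0.0360 + 11.6757 + 1.5225 + 1.0901 + 11.6757
Sum = 26.000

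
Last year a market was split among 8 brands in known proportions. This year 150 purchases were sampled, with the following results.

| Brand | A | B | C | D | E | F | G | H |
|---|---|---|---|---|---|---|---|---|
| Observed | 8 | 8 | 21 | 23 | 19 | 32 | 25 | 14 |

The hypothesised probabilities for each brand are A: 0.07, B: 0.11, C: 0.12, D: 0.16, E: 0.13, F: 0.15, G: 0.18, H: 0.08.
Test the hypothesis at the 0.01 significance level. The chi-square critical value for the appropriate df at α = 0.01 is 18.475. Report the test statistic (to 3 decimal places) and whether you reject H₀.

Expected counts E_i = n·p_i: 150×0.07 = 10.5, 150×0.11 = 16.5, 150×0.12 = 18, 150×0.16 = 24, 150×0.13 = 19.5, 150×0.15 = 22.5, 150×0.18 = 27, 150×0.08 = 12.
cat         O        E   (O−E)²/E
A           8     10.5     0.5952
B           8     16.5     4.3788
C          21       18     0.5000
D          23       24     0.0417
E          19     19.5     0.0128
F          32     22.5     4.0111
G          25       27     0.1481
H          14       12     0.3333
Sum = 10.021
df = 7. Since 10.021 < 18.475, we do not reject H₀.

10.021; do not reject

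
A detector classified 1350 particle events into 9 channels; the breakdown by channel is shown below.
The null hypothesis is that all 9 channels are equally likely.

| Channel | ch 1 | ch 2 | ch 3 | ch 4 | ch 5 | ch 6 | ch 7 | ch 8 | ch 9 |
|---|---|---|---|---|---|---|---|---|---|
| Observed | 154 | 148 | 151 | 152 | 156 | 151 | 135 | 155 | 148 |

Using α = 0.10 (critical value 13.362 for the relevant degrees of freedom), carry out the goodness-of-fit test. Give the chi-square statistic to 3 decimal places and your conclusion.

Expected count for each of the 9 categories: 1350/9 = 150.
χ² = (154−150)²/150 + (148−150)²/150 + (151−150)²/150 + (152−150)²/150 + (156−150)²/150 + (151−150)²/150 + (135−150)²/150 + (155−150)²/150 + (148−150)²/150
   = 0.1067 + 0.0267 + 0.0067 + 0.0267 + 0.2400 + 0.0067 + 1.5000 + 0.1667 + 0.0267
Sum = 2.107
df = 8. Since 2.107 < 13.362, we do not reject H₀.

2.107; do not reject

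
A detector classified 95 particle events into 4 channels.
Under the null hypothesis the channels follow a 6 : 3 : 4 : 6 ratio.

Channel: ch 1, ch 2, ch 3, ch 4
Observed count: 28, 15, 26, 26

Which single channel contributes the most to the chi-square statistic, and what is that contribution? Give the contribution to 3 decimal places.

Ratio total = 19. Expected counts: 95×6/19 = 30, 95×3/19 = 15, 95×4/19 = 20, 95×6/19 = 30.
cat         O        E   (O−E)²/E
ch 1       28       30     0.1333
ch 2       15       15     0.0000
ch 3       26       20     1.8000
ch 4       26       30     0.5333
The largest term is for ch 3: 1.800.

ch 3, 1.800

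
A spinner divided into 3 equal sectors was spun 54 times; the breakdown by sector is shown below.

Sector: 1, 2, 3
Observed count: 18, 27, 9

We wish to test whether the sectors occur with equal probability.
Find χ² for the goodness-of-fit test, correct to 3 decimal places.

Expected count for each of the 3 categories: 54/3 = 18.
χ² = (18−18)²/18 + (27−18)²/18 + (9−18)²/18
   = 0.0000 + 4.5000 + 4.5000
Sum = 9.000

9.000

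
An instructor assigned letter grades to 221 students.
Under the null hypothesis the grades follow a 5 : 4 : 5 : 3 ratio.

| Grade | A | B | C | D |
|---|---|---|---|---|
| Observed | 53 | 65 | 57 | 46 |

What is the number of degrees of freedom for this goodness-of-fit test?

3

There are k = 4 categories and no parameters were estimated from the data, so df = 4 − 1 = 3.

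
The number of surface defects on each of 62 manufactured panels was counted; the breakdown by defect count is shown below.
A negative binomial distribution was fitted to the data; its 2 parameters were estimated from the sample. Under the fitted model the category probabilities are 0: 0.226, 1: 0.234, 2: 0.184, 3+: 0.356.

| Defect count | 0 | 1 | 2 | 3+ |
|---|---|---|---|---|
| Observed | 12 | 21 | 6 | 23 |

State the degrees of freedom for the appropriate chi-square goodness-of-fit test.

1

There are k = 4 categories and 2 parameters estimated from the data, so df = 4 − 1 − 2 = 1.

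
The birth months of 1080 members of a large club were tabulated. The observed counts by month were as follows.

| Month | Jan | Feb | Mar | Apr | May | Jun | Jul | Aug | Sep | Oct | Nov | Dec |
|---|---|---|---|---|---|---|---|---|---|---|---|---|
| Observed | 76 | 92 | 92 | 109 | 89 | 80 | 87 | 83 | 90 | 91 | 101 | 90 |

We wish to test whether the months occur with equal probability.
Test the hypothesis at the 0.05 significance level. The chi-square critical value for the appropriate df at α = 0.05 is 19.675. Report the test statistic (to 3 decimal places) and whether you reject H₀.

9.400; do not reject

Under H₀ each category has probability 1/12, so each expected count is 1080/12 = 90.
cat         O        E   (O−E)²/E
Jan        76       90     2.1778
Feb        92       90     0.0444
Mar        92       90     0.0444
Apr       109       90     4.0111
May        89       90     0.0111
Jun        80       90     1.1111
Jul        87       90     0.1000
Aug        83       90     0.5444
Sep        90       90     0.0000
Oct        91       90     0.0111
Nov       101       90     1.3444
Dec        90       90     0.0000
Sum = 9.400
df = 11. Since 9.400 < 19.675, we do not reject H₀.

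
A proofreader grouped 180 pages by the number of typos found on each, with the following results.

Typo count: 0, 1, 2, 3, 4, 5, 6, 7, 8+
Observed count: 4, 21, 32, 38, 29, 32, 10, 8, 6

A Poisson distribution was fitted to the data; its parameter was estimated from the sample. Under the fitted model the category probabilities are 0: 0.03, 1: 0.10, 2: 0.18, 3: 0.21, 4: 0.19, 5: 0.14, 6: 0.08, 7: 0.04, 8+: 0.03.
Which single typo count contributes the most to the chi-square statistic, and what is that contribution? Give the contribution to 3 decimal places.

5, 1.835

Expected counts E_i = n·p_i: 180×0.03 = 5.4, 180×0.10 = 18, 180×0.18 = 32.4, 180×0.21 = 37.8, 180×0.19 = 34.2, 180×0.14 = 25.2, 180×0.08 = 14.4, 180×0.04 = 7.2, 180×0.03 = 5.4.
0: (4 − 5.4)²/5.4 = 1.96/5.4 = 0.3630
1: (21 − 18)²/18 = 9/18 = 0.5000
2: (32 − 32.4)²/32.4 = 0.16/32.4 = 0.0049
3: (38 − 37.8)²/37.8 = 0.04/37.8 = 0.0011
4: (29 − 34.2)²/34.2 = 27.04/34.2 = 0.7906
5: (32 − 25.2)²/25.2 = 46.24/25.2 = 1.8349
6: (10 − 14.4)²/14.4 = 19.36/14.4 = 1.3444
7: (8 − 7.2)²/7.2 = 0.64/7.2 = 0.0889
8+: (6 − 5.4)²/5.4 = 0.36/5.4 = 0.0667
The largest term is for 5: 1.835.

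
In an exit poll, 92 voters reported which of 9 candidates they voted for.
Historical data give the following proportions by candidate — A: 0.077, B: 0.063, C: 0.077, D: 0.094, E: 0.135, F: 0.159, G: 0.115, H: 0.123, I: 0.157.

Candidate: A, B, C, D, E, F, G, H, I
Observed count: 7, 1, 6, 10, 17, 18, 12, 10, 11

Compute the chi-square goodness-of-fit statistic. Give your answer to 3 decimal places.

7.978

Expected counts E_i = n·p_i: 92×0.077 = 7.084, 92×0.063 = 5.796, 92×0.077 = 7.084, 92×0.094 = 8.648, 92×0.135 = 12.42, 92×0.159 = 14.628, 92×0.115 = 10.58, 92×0.123 = 11.316, 92×0.157 = 14.444.
A: (7 − 7.084)²/7.084 = 0.007056/7.084 = 0.0010
B: (1 − 5.796)²/5.796 = 23.001616/5.796 = 3.9685
C: (6 − 7.084)²/7.084 = 1.175056/7.084 = 0.1659
D: (10 − 8.648)²/8.648 = 1.827904/8.648 = 0.2114
E: (17 − 12.42)²/12.42 = 20.9764/12.42 = 1.6889
F: (18 − 14.628)²/14.628 = 11.370384/14.628 = 0.7773
G: (12 − 10.58)²/10.58 = 2.0164/10.58 = 0.1906
H: (10 − 11.316)²/11.316 = 1.731856/11.316 = 0.1530
I: (11 − 14.444)²/14.444 = 11.861136/14.444 = 0.8212
Sum = 7.978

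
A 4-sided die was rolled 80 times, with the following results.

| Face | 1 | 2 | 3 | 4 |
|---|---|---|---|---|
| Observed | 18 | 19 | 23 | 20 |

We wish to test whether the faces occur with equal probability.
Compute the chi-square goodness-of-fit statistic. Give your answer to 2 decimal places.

0.70

Under H₀ each category has probability 1/4, so each expected count is 80/4 = 20.
χ² = (18−20)²/20 + (19−20)²/20 + (23−20)²/20 + (20−20)²/20
   = 0.200 + 0.050 + 0.450 + 0.000
Sum = 0.70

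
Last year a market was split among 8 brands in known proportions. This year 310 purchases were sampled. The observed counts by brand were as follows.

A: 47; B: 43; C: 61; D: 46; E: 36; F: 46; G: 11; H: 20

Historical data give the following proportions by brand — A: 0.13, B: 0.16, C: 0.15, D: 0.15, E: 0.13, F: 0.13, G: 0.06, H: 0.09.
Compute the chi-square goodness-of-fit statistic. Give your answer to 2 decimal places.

Expected counts E_i = n·p_i: 310×0.13 = 40.3, 310×0.16 = 49.6, 310×0.15 = 46.5, 310×0.15 = 46.5, 310×0.13 = 40.3, 310×0.13 = 40.3, 310×0.06 = 18.6, 310×0.09 = 27.9.
A: (47 − 40.3)²/40.3 = 44.89/40.3 = 1.114
B: (43 − 49.6)²/49.6 = 43.56/49.6 = 0.878
C: (61 − 46.5)²/46.5 = 210.25/46.5 = 4.522
D: (46 − 46.5)²/46.5 = 0.25/46.5 = 0.005
E: (36 − 40.3)²/40.3 = 18.49/40.3 = 0.459
F: (46 − 40.3)²/40.3 = 32.49/40.3 = 0.806
G: (11 − 18.6)²/18.6 = 57.76/18.6 = 3.105
H: (20 − 27.9)²/27.9 = 62.41/27.9 = 2.237
Sum = 13.13

13.13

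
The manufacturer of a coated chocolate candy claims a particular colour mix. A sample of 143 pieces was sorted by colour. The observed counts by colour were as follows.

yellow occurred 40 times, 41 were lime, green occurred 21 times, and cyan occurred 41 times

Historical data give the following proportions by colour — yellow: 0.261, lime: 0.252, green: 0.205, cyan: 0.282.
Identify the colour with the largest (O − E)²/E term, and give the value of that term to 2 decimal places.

green, 2.36

Expected counts E_i = n·p_i: 143×0.261 = 37.323, 143×0.252 = 36.036, 143×0.205 = 29.315, 143×0.282 = 40.326.
yellow: (40 − 37.323)²/37.323 = 7.166329/37.323 = 0.192
lime: (41 − 36.036)²/36.036 = 24.641296/36.036 = 0.684
green: (21 − 29.315)²/29.315 = 69.139225/29.315 = 2.358
cyan: (41 − 40.326)²/40.326 = 0.454276/40.326 = 0.011
The largest term is for green: 2.36.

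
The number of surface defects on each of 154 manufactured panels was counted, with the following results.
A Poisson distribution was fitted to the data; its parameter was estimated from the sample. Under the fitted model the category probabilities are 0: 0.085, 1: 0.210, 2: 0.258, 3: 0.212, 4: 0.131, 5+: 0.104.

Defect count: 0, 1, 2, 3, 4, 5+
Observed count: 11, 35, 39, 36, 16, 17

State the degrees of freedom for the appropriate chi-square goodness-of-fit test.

4

There are k = 6 categories and 1 parameter estimated from the data, so df = 6 − 1 − 1 = 4.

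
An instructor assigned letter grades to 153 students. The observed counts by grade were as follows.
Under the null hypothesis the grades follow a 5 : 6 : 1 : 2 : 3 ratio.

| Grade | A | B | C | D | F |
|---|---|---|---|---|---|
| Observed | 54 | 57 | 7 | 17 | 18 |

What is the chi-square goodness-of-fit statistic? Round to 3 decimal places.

Ratio total = 17. Expected counts: 153×5/17 = 45, 153×6/17 = 54, 153×1/17 = 9, 153×2/17 = 18, 153×3/17 = 27.
χ² = (54−45)²/45 + (57−54)²/54 + (7−9)²/9 + (17−18)²/18 + (18−27)²/27
   = 1.8000 + 0.1667 + 0.4444 + 0.0556 + 3.0000
Sum = 5.467

5.467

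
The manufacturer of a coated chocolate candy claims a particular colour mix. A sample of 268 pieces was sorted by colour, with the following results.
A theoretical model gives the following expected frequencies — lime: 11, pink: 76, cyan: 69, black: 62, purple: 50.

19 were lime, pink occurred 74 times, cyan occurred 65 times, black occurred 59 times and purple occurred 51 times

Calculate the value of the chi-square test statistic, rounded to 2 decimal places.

6.27

χ² = (19−11)²/11 + (74−76)²/76 + (65−69)²/69 + (59−62)²/62 + (51−50)²/50
   = 5.818 + 0.053 + 0.232 + 0.145 + 0.020
Sum = 6.27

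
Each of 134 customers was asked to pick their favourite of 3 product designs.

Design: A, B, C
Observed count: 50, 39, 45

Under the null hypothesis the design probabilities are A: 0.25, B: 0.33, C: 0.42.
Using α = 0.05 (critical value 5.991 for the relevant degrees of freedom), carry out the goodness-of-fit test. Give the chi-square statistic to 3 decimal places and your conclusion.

11.004; reject

Expected counts E_i = n·p_i: 134×0.25 = 33.5, 134×0.33 = 44.22, 134×0.42 = 56.28.
A: (50 − 33.5)²/33.5 = 272.25/33.5 = 8.1269
B: (39 − 44.22)²/44.22 = 27.2484/44.22 = 0.6162
C: (45 − 56.28)²/56.28 = 127.2384/56.28 = 2.2608
Sum = 11.004
df = 2. Since 11.004 > 5.991, we reject H₀.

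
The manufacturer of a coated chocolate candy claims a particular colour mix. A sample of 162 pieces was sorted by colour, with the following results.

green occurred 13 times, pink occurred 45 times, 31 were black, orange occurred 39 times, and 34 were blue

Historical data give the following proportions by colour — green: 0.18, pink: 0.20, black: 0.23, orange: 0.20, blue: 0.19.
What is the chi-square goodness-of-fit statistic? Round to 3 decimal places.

16.589

Expected counts E_i = n·p_i: 162×0.18 = 29.16, 162×0.20 = 32.4, 162×0.23 = 37.26, 162×0.20 = 32.4, 162×0.19 = 30.78.
cat         O        E   (O−E)²/E
green      13    29.16     8.9556
pink       45     32.4     4.9000
black      31    37.26     1.0517
orange     39     32.4     1.3444
blue       34    30.78     0.3369
Sum = 16.589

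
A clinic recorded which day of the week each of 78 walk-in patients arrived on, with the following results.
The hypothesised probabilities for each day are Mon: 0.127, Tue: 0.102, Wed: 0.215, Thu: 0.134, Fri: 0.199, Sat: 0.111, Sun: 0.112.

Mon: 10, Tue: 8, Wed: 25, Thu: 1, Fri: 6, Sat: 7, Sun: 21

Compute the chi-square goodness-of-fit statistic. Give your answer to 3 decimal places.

Expected counts E_i = n·p_i: 78×0.127 = 9.906, 78×0.102 = 7.956, 78×0.215 = 16.77, 78×0.134 = 10.452, 78×0.199 = 15.522, 78×0.111 = 8.658, 78×0.112 = 8.736.
Mon: (10 − 9.906)²/9.906 = 0.008836/9.906 = 0.0009
Tue: (8 − 7.956)²/7.956 = 0.001936/7.956 = 0.0002
Wed: (25 − 16.77)²/16.77 = 67.7329/16.77 = 4.0389
Thu: (1 − 10.452)²/10.452 = 89.340304/10.452 = 8.5477
Fri: (6 − 15.522)²/15.522 = 90.668484/15.522 = 5.8413
Sat: (7 − 8.658)²/8.658 = 2.748964/8.658 = 0.3175
Sun: (21 − 8.736)²/8.736 = 150.405696/8.736 = 17.2168
Sum = 35.963

35.963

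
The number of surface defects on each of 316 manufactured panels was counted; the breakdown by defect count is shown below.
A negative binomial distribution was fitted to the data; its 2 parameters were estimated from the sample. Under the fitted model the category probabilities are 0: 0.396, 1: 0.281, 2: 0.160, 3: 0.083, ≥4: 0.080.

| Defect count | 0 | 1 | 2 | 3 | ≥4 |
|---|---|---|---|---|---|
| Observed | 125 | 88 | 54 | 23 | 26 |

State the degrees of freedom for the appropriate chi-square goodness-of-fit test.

There are k = 5 categories and 2 parameters estimated from the data, so df = 5 − 1 − 2 = 2.

2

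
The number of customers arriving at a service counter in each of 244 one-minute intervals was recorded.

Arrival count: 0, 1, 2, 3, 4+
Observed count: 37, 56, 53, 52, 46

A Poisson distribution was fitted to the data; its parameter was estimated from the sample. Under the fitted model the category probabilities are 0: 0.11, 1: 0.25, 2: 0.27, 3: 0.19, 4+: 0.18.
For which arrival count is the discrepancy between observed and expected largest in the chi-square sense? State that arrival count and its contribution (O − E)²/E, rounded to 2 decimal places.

Expected counts E_i = n·p_i: 244×0.11 = 26.84, 244×0.25 = 61, 244×0.27 = 65.88, 244×0.19 = 46.36, 244×0.18 = 43.92.
cat         O        E   (O−E)²/E
0          37    26.84      3.846
1          56       61      0.410
2          53    65.88      2.518
3          52    46.36      0.686
4+         46    43.92      0.099
The largest term is for 0: 3.85.

0, 3.85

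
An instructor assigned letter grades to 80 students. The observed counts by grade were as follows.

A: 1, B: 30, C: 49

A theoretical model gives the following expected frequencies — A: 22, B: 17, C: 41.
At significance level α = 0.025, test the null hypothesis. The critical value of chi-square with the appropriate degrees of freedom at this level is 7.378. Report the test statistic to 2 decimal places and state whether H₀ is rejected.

cat         O        E   (O−E)²/E
A           1       22     20.045
B          30       17      9.941
C          49       41      1.561
Sum = 31.55
df = 2. Since 31.55 > 7.378, we reject H₀.

31.55; reject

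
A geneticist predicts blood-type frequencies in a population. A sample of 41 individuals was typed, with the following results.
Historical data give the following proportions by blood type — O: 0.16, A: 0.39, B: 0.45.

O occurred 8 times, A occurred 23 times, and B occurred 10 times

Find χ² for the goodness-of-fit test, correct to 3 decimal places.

Expected counts E_i = n·p_i: 41×0.16 = 6.56, 41×0.39 = 15.99, 41×0.45 = 18.45.
cat         O        E   (O−E)²/E
O           8     6.56     0.3161
A          23    15.99     3.0732
B          10    18.45     3.8701
Sum = 7.259

7.259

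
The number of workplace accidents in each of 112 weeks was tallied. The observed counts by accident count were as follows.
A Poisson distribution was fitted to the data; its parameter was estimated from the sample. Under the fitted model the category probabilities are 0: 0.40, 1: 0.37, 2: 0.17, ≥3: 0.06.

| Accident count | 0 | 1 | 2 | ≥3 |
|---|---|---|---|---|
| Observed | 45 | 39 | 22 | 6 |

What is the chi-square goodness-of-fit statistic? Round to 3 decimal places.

Expected counts E_i = n·p_i: 112×0.40 = 44.8, 112×0.37 = 41.44, 112×0.17 = 19.04, 112×0.06 = 6.72.
0: (45 − 44.8)²/44.8 = 0.04/44.8 = 0.0009
1: (39 − 41.44)²/41.44 = 5.9536/41.44 = 0.1437
2: (22 − 19.04)²/19.04 = 8.7616/19.04 = 0.4602
≥3: (6 − 6.72)²/6.72 = 0.5184/6.72 = 0.0771
Sum = 0.682

0.682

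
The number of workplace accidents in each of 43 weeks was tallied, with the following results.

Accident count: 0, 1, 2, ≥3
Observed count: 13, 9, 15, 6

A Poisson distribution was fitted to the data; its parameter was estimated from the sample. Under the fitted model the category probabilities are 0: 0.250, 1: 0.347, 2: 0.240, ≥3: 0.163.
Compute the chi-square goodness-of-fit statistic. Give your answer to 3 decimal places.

5.088

Expected counts E_i = n·p_i: 43×0.250 = 10.75, 43×0.347 = 14.921, 43×0.240 = 10.32, 43×0.163 = 7.009.
0: (13 − 10.75)²/10.75 = 5.0625/10.75 = 0.4709
1: (9 − 14.921)²/14.921 = 35.058241/14.921 = 2.3496
2: (15 − 10.32)²/10.32 = 21.9024/10.32 = 2.1223
≥3: (6 − 7.009)²/7.009 = 1.018081/7.009 = 0.1453
Sum = 5.088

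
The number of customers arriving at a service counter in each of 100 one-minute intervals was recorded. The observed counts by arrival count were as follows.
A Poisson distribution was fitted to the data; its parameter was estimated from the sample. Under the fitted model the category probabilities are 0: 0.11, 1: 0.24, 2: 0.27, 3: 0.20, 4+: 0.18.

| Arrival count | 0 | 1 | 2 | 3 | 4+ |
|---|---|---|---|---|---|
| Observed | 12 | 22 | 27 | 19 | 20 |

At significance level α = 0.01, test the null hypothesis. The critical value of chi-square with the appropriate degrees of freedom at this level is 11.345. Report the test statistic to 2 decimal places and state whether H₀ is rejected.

0.53; do not reject

Expected counts E_i = n·p_i: 100×0.11 = 11, 100×0.24 = 24, 100×0.27 = 27, 100×0.20 = 20, 100×0.18 = 18.
0: (12 − 11)²/11 = 1/11 = 0.091
1: (22 − 24)²/24 = 4/24 = 0.167
2: (27 − 27)²/27 = 0/27 = 0.000
3: (19 − 20)²/20 = 1/20 = 0.050
4+: (20 − 18)²/18 = 4/18 = 0.222
Sum = 0.53
df = 3. Since 0.53 < 11.345, we do not reject H₀.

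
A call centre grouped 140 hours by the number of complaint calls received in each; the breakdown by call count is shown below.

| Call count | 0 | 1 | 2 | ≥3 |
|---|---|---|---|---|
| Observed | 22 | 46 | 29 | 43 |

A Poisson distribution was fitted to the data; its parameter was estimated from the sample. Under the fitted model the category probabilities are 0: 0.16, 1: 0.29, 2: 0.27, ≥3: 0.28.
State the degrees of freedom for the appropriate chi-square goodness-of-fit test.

2

There are k = 4 categories and 1 parameter estimated from the data, so df = 4 − 1 − 1 = 2.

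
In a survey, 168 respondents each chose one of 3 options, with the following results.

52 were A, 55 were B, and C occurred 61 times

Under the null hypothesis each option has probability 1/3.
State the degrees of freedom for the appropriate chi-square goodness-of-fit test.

2

There are k = 3 categories and no parameters were estimated from the data, so df = 3 − 1 = 2.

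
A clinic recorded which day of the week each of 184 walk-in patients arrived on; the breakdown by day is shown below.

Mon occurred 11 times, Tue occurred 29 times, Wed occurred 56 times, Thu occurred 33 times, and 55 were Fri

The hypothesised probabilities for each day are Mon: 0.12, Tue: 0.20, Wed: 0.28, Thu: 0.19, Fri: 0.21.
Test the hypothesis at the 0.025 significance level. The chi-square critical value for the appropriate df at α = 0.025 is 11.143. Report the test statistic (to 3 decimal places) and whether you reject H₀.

Expected counts E_i = n·p_i: 184×0.12 = 22.08, 184×0.20 = 36.8, 184×0.28 = 51.52, 184×0.19 = 34.96, 184×0.21 = 38.64.
cat         O        E   (O−E)²/E
Mon        11    22.08     5.5601
Tue        29     36.8     1.6533
Wed        56    51.52     0.3896
Thu        33    34.96     0.1099
Fri        55    38.64     6.9267
Sum = 14.640
df = 4. Since 14.640 > 11.143, we reject H₀.

14.640; reject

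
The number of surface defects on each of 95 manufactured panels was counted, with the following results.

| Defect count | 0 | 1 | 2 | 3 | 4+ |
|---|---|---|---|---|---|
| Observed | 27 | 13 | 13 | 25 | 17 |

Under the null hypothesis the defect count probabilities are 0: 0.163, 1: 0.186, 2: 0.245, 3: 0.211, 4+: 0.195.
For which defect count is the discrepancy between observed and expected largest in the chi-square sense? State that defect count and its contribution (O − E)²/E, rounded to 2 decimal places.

0, 8.56

Expected counts E_i = n·p_i: 95×0.163 = 15.485, 95×0.186 = 17.67, 95×0.245 = 23.275, 95×0.211 = 20.045, 95×0.195 = 18.525.
0: (27 − 15.485)²/15.485 = 132.595225/15.485 = 8.563
1: (13 − 17.67)²/17.67 = 21.8089/17.67 = 1.234
2: (13 − 23.275)²/23.275 = 105.575625/23.275 = 4.536
3: (25 − 20.045)²/20.045 = 24.552025/20.045 = 1.225
4+: (17 − 18.525)²/18.525 = 2.325625/18.525 = 0.126
The largest term is for 0: 8.56.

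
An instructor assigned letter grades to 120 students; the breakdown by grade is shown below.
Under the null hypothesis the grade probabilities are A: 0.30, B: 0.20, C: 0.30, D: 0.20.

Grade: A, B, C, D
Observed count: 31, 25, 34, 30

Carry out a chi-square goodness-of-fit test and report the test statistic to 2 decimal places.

Expected counts E_i = n·p_i: 120×0.30 = 36, 120×0.20 = 24, 120×0.30 = 36, 120×0.20 = 24.
χ² = (31−36)²/36 + (25−24)²/24 + (34−36)²/36 + (30−24)²/24
   = 0.694 + 0.042 + 0.111 + 1.500
Sum = 2.35

2.35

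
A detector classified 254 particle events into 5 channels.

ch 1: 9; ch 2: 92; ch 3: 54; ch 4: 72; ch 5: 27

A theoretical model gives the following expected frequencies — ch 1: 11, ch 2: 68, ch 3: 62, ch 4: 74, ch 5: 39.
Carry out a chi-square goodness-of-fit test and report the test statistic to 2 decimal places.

χ² = (9−11)²/11 + (92−68)²/68 + (54−62)²/62 + (72−74)²/74 + (27−39)²/39
   = 0.364 + 8.471 + 1.032 + 0.054 + 3.692
Sum = 13.61

13.61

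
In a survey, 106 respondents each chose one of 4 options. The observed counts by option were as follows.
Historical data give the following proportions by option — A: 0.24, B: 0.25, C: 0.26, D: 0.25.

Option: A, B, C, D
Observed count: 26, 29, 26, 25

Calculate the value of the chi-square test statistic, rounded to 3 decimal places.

0.421

Expected counts E_i = n·p_i: 106×0.24 = 25.44, 106×0.25 = 26.5, 106×0.26 = 27.56, 106×0.25 = 26.5.
cat         O        E   (O−E)²/E
A          26    25.44     0.0123
B          29     26.5     0.2358
C          26    27.56     0.0883
D          25     26.5     0.0849
Sum = 0.421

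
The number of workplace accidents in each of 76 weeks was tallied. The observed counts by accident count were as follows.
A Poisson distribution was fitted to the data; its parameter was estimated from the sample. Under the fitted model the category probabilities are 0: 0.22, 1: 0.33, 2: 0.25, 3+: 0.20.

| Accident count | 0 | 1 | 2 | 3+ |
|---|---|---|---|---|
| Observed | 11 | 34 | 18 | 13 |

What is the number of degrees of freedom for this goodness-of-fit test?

2

There are k = 4 categories and 1 parameter estimated from the data, so df = 4 − 1 − 1 = 2.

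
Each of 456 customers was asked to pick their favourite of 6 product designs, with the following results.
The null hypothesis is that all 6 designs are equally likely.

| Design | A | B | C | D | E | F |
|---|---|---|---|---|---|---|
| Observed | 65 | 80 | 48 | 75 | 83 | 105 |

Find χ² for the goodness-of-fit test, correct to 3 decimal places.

23.842

Expected count for each of the 6 categories: 456/6 = 76.
cat         O        E   (O−E)²/E
A          65       76     1.5921
B          80       76     0.2105
C          48       76    10.3158
D          75       76     0.0132
E          83       76     0.6447
F         105       76    11.0658
Sum = 23.842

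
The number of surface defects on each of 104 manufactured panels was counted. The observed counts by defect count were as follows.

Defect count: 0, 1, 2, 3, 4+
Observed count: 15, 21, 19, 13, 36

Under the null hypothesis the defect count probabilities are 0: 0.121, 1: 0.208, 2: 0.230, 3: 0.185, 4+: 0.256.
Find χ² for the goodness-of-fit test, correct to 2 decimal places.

6.82

Expected counts E_i = n·p_i: 104×0.121 = 12.584, 104×0.208 = 21.632, 104×0.230 = 23.92, 104×0.185 = 19.24, 104×0.256 = 26.624.
χ² = (15−12.584)²/12.584 + (21−21.632)²/21.632 + (19−23.92)²/23.92 + (13−19.24)²/19.24 + (36−26.624)²/26.624
   = 0.464 + 0.018 + 1.012 + 2.024 + 3.302
Sum = 6.82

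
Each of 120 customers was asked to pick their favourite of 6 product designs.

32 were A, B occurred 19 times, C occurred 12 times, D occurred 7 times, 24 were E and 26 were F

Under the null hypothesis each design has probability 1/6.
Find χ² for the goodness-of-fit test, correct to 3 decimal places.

21.500

Under H₀ each category has probability 1/6, so each expected count is 120/6 = 20.
cat         O        E   (O−E)²/E
A          32       20     7.2000
B          19       20     0.0500
C          12       20     3.2000
D           7       20     8.4500
E          24       20     0.8000
F          26       20     1.8000
Sum = 21.500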